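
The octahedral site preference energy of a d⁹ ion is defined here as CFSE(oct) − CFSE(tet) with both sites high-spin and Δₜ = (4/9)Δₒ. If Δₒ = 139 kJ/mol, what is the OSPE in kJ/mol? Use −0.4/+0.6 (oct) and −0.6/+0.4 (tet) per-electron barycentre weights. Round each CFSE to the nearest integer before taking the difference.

-58

In an octahedral site d⁹ (HS) is t₂g⁶ eg³, giving CFSE(oct) = -0.6Δₒ = -83 kJ/mol.
In a tetrahedral site the filling is e⁴ t₂⁵: CFSE(tet) = -0.4Δₜ = -0.4 × (4/9)(139) = -25 kJ/mol.
OSPE = CFSE(oct) − CFSE(tet) = -83 − (-25) = -58 kJ/mol.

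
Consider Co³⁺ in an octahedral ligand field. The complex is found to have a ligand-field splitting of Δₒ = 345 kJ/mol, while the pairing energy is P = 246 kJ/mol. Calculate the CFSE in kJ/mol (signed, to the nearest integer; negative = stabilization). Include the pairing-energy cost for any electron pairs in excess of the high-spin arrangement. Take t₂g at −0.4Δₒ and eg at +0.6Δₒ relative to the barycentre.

-336

Co is in group 9, so Co³⁺ is d⁶ (9 − 3 = 6).
Δₒ > P, so pairing is preferred: the ground state is low-spin.
That gives t₂g⁶ eg⁰.
Orbital CFSE = -2.4Δₒ = -2.4 × 345 = -828 kJ/mol.
Excess pairs vs high-spin: 3 − 1 = 2; pairing cost = +492 kJ/mol.
Net CFSE = -828 + 492 = -336 kJ/mol.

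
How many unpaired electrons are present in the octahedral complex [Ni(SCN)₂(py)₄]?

Ligand charges: 2×(-1) from SCN⁻ and 4×(+0) from py sum to -2; with overall charge +0, Ni is +2.
Ni is in group 10, so Ni²⁺ is d⁸ (10 − 2 = 8).
Configuration: t2g^6 e_g^2, giving 2 unpaired electrons.

2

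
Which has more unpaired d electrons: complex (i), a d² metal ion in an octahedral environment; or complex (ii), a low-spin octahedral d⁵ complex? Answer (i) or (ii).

(i)

(i): t₂g² eg⁰ → 2 unpaired.
(ii): t2g^5 e_g^0 → 1 unpaired.
So (i) has more unpaired electrons.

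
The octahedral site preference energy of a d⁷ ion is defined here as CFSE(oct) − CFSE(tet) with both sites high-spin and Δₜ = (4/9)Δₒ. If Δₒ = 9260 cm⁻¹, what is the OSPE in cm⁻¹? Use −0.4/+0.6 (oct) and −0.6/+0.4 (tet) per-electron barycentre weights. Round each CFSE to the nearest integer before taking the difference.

-2469

In an octahedral site d⁷ (HS) is t2g^5 e_g^2, giving CFSE(oct) = -0.8Δₒ = -7408 cm⁻¹.
In a tetrahedral site the filling is e^4 t2^3: CFSE(tet) = -1.2Δₜ = -1.2 × (4/9)(9260) = -4939 cm⁻¹.
Subtracting, OSPE = -7408 − (-4939) = -2469 cm⁻¹.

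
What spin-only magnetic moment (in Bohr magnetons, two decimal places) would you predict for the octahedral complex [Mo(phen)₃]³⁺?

phen is neutral, so the +3 overall charge sits on Mo: oxidation state +3.
Group 6 minus oxidation state +3 gives a d³ configuration for Mo³⁺.
Configuration: t2g^3 e_g^0 → 3 unpaired electrons.
μ(spin-only) = √[3(3+2)] = √15 ≈ 3.87 Bohr magnetons.

3.87 Bohr magnetons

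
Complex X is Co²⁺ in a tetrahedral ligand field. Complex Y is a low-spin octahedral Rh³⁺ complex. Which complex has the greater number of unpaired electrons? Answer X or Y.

X

X: Co is in group 9, so Co²⁺ is d⁷ (9 − 2 = 7); With tetrahedral geometry the complex is necessarily high-spin; e⁴ t₂³ → 3 unpaired.
Y: Rh³⁺: group 9, so d-count = 9 − 3 = 6; t2g^6 e_g^0 → 0 unpaired.
So X has more unpaired electrons.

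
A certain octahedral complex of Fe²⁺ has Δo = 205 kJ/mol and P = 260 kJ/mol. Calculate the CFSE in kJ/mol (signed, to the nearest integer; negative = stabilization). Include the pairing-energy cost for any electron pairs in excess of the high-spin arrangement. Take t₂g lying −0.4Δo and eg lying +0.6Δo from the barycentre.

-82

Group 8 minus oxidation state +2 gives a d⁶ configuration for Fe²⁺.
Δo < P, so pairing is avoided: the ground state is high-spin.
Configuration: t₂g⁴ eg².
Orbital CFSE = -0.4Δo = -0.4 × 205 = -82 kJ/mol.
High-spin has no excess pairs, so no pairing correction applies.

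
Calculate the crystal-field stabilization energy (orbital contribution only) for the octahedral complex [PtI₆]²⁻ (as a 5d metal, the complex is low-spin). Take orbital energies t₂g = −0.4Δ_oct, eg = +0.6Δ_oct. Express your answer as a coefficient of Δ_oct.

-2.4 Δ_oct

Each I⁻ contributes -1; 6 × (-1) = -6. With overall charge -2, Pt is in the +4 oxidation state.
Pt⁴⁺: group 10, so d-count = 10 − 4 = 6.
Configuration: t₂g⁶ eg⁰.
CFSE = 6(-0.4Δ_oct) + 0(0.6Δ_oct) = -2.4Δ_oct + 0.0Δ_oct = -2.4Δ_oct.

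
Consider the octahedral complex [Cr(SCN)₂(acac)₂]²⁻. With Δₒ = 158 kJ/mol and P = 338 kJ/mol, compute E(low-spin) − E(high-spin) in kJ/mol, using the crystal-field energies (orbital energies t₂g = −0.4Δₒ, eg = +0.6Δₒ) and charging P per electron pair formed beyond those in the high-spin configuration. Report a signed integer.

Ligand charges: 2×(-1) from SCN⁻ and 2×(-1) from acac⁻ sum to -4; with overall charge -2, Cr is +2.
Cr is in group 6, so Cr²⁺ is d⁴ (6 − 2 = 4).
High-spin: t₂g³ eg¹, CFSE = -0.6Δₒ = -95 kJ/mol.
For low-spin the configuration is t₂g⁴ eg⁰: orbital energy -1.6 × 158 = -253 kJ/mol, and 1 additional pair relative to high-spin adds 338 kJ/mol, giving 85 kJ/mol.
E(LS) − E(HS) = 85 − (-95) = 180 kJ/mol.

180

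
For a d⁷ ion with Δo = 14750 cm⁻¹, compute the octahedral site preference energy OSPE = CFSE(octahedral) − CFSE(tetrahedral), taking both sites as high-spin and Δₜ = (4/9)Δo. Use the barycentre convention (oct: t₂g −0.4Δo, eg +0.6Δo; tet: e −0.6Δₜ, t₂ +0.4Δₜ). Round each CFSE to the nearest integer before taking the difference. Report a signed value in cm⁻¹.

Octahedral (high-spin): t2g^5 e_g^2, CFSE = 5(−0.4) + 2(+0.6) = -0.8Δo = -0.8 × 14750 = -11800 cm⁻¹.
Tetrahedral: e^4 t2^3, CFSE = 4(−0.6) + 3(+0.4) = -1.2Δₜ = -1.2 × (4/9) × 14750 = -7867 cm⁻¹.
Subtracting, OSPE = -11800 − (-7867) = -3933 cm⁻¹.

-3933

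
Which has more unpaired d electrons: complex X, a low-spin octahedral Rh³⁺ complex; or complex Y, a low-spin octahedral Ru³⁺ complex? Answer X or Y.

Y

X: Group 9 minus oxidation state +3 gives a d⁶ configuration for Rh³⁺; t₂g⁶ eg⁰ → 0 unpaired.
Y: Ru³⁺: group 8, so d-count = 8 − 3 = 5; t₂g⁵ eg⁰ → 1 unpaired.
So Y has more unpaired electrons.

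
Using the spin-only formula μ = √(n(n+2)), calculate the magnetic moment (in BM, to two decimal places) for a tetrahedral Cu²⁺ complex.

Cu²⁺: group 11, so d-count = 11 − 2 = 9.
Tetrahedral fields are weak (Δₜ ≈ 4/9 Δₒ), so electrons fill high-spin.
Configuration: e⁴ t₂⁵ → 1 unpaired electron.
μ(spin-only) = √[1(1+2)] = √3 ≈ 1.73 BM.

1.73 BM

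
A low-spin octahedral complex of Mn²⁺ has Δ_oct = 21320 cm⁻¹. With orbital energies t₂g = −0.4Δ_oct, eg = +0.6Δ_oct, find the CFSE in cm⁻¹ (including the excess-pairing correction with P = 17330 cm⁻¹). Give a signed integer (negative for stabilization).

-7980

Group 7 minus oxidation state +2 gives a d⁵ configuration for Mn²⁺.
Configuration: t₂g⁵ eg⁰.
Orbital CFSE = 5(-0.4) + 0(0.6) = -2.0Δ_oct = -2.0 × 21320 = -42640 cm⁻¹.
High-spin d⁵ would be t₂g³ eg² with 0 pairs; low-spin has 2, so 2 excess pairs cost +2P = +34660 cm⁻¹.
Net CFSE = -42640 + 34660 = -7980 cm⁻¹.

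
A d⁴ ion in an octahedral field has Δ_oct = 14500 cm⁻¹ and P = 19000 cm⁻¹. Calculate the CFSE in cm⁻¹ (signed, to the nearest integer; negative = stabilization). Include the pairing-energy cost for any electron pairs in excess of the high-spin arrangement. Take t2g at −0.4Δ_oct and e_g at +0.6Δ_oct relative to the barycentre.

-8700

Since Δ_oct = 14500 cm⁻¹ < P = 19000 cm⁻¹, the complex adopts the high-spin configuration.
That gives t2g^3 e_g^1.
Orbital CFSE = -0.6Δ_oct = -0.6 × 14500 = -8700 cm⁻¹.
High-spin has no excess pairs, so no pairing correction applies.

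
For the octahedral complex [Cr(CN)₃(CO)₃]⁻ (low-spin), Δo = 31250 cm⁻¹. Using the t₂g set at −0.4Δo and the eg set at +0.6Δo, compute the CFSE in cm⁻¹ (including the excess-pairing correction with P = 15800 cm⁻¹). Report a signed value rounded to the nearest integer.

Ligand charges: 3×(-1) from CN⁻ and 3×(+0) from CO sum to -3; with overall charge -1, Cr is +2.
Group 6 minus oxidation state +2 gives a d⁴ configuration for Cr²⁺.
Electron filling gives t₂g⁴ eg⁰.
CFSE(orbital) = 4×(-0.4Δo) + 0×(0.6Δo) = -1.6Δo; with Δo = 31250 cm⁻¹ that is -50000 cm⁻¹.
High-spin d⁴ would be t₂g³ eg¹ with 0 pairs; low-spin has 1, so 1 excess pair costs +1P = +15800 cm⁻¹.
Combining: -50000 + 15800 = -34200 cm⁻¹.

-34200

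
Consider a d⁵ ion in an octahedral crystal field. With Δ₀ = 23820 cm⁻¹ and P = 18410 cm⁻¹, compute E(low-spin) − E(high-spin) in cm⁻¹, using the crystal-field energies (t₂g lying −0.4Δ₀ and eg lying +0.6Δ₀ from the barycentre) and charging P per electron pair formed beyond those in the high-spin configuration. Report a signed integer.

-10820

High-spin d⁵ fills as t₂g³ eg² with CFSE 3(−0.4) + 2(+0.6) = 0.0Δ₀ = 0 cm⁻¹.
Low-spin t₂g⁵ eg⁰ gives -2.0Δ₀ = -47640 cm⁻¹, but forming 2 extra pairs costs 2P = 36820 cm⁻¹, so E(LS) = -47640 + 36820 = -10820 cm⁻¹.
E(LS) − E(HS) = -10820 − (0) = -10820 cm⁻¹.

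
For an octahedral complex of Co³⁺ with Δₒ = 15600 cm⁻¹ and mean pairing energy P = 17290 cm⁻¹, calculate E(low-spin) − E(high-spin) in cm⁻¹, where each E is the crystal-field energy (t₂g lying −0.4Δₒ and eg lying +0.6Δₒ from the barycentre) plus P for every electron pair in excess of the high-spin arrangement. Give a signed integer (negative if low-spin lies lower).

3380

Co³⁺: group 9, so d-count = 9 − 3 = 6.
In the high-spin limit (t₂g⁴ eg²) the orbital term is -0.4Δₒ = -6240 cm⁻¹, with no excess pairing.
Low-spin t₂g⁶ eg⁰ gives -2.4Δₒ = -37440 cm⁻¹, but forming 2 extra pairs costs 2P = 34580 cm⁻¹, so E(LS) = -37440 + 34580 = -2860 cm⁻¹.
The difference is -2860 − (-6240) = 3380 cm⁻¹, so high-spin lies lower.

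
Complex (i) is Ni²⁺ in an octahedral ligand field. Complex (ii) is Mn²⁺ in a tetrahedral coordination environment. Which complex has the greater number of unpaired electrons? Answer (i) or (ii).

(i): Group 10 minus oxidation state +2 gives a d⁸ configuration for Ni²⁺; t2g^6 e_g^2 → 2 unpaired.
(ii): Mn is in group 7, so Mn²⁺ is d⁵ (7 − 2 = 5); Tetrahedral fields are weak (Δₜ ≈ 4/9 Δₒ), so electrons fill high-spin; e^2 t2^3 → 5 unpaired.
So (ii) has more unpaired electrons.

(ii)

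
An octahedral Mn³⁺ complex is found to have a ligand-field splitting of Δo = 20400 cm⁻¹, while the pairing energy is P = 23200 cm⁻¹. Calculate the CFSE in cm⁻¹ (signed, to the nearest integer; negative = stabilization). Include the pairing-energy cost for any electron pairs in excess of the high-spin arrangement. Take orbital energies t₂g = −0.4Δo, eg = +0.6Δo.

Mn³⁺: group 7, so d-count = 7 − 3 = 4.
With Δo < P the complex is high-spin.
Filling d⁴ accordingly: t₂g³ eg¹.
Orbital CFSE = -0.6Δo = -0.6 × 20400 = -12240 cm⁻¹.
High-spin has no excess pairs, so no pairing correction applies.

-12240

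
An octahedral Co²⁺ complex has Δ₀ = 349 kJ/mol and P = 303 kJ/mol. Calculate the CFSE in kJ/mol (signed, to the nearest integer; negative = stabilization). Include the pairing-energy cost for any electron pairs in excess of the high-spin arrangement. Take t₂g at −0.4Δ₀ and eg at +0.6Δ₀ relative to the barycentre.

-325

Group 9 minus oxidation state +2 gives a d⁷ configuration for Co²⁺.
Here Δ₀ > P (349 > 303), so the low-spin state is favoured.
That gives t₂g⁶ eg¹.
Orbital CFSE = -1.8Δ₀ = -1.8 × 349 = -628 kJ/mol.
Excess pairs vs high-spin: 3 − 2 = 1; pairing cost = +303 kJ/mol.
Net CFSE = -628 + 303 = -325 kJ/mol.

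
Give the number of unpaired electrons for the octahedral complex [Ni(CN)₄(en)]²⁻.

Ligand charges: 4×(-1) from CN⁻ and 1×(+0) from en sum to -4; with overall charge -2, Ni is +2.
Ni is in group 10, so Ni²⁺ is d⁸ (10 − 2 = 8).
Configuration: t2g^6 e_g^2, giving 2 unpaired electrons.

2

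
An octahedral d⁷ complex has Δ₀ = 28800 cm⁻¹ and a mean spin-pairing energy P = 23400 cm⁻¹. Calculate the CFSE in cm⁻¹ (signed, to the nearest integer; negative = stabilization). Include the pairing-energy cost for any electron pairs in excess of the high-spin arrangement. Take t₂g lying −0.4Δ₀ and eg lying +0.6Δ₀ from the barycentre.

Here Δ₀ > P (28800 > 23400), so the low-spin state is favoured.
Filling d⁷ accordingly: t₂g⁶ eg¹.
Orbital CFSE = -1.8Δ₀ = -1.8 × 28800 = -51840 cm⁻¹.
Excess pairs vs high-spin: 3 − 2 = 1; pairing cost = +23400 cm⁻¹.
Net CFSE = -51840 + 23400 = -28440 cm⁻¹.

-28440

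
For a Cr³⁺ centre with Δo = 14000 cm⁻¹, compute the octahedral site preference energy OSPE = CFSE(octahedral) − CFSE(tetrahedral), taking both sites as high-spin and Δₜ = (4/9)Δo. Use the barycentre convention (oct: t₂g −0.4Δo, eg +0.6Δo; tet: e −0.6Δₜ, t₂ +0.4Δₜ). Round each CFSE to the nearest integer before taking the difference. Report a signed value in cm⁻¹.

Group 6 minus oxidation state +3 gives a d³ configuration for Cr³⁺.
Octahedral high-spin t2g^3 e_g^0: CFSE = -1.2 × 14000 = -16800 cm⁻¹.
Tetrahedral e^2 t2^1 gives -0.8Δₜ = -0.8 × (4/9) × 14000 = -4978 cm⁻¹.
OSPE = CFSE(oct) − CFSE(tet) = -16800 − (-4978) = -11822 cm⁻¹.

-11822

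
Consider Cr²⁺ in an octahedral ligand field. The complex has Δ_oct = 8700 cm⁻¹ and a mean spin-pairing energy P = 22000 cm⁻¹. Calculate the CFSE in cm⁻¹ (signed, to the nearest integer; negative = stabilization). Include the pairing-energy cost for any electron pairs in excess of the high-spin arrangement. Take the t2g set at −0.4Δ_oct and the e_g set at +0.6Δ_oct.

Cr is in group 6, so Cr²⁺ is d⁴ (6 − 2 = 4).
Here Δ_oct < P (8700 < 22000), so the high-spin state is favoured.
Configuration: t2g^3 e_g^1.
Orbital CFSE = -0.6Δ_oct = -0.6 × 8700 = -5220 cm⁻¹.
High-spin has no excess pairs, so no pairing correction applies.

-5220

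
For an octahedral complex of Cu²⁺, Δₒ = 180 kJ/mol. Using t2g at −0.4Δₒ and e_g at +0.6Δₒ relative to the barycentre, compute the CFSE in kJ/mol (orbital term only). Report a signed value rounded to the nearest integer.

-108

Cu sits in group 11; removing 2 electrons leaves Cu²⁺ with 11 − 2 = 9 d electrons.
The d⁹ electrons fill as t2g^6 e_g^3.
The orbital stabilization is -0.6Δₒ = -0.6 × 180 = -108 kJ/mol.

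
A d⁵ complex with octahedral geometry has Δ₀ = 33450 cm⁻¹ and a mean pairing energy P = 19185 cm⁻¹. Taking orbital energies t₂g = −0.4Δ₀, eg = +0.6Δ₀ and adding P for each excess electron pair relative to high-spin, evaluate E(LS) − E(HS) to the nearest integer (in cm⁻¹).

In the high-spin limit (t₂g³ eg²) the orbital term is 0.0Δ₀ = 0 cm⁻¹, with no excess pairing.
For low-spin the configuration is t₂g⁵ eg⁰: orbital energy -2.0 × 33450 = -66900 cm⁻¹, and 2 additional pairs relative to high-spin add 38370 cm⁻¹, giving -28530 cm⁻¹.
The difference is -28530 − (0) = -28530 cm⁻¹, so low-spin lies lower.

-28530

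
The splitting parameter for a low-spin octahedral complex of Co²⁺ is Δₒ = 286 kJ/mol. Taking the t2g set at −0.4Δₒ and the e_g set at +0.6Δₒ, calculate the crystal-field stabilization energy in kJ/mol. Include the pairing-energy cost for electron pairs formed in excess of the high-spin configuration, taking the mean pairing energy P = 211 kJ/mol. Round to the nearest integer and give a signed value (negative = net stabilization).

-304

Group 9 minus oxidation state +2 gives a d⁷ configuration for Co²⁺.
Electron filling gives t2g^6 e_g^1.
CFSE(orbital) = 6×(-0.4Δₒ) + 1×(0.6Δₒ) = -1.8Δₒ; with Δₒ = 286 kJ/mol that is -515 kJ/mol.
High-spin d⁷ would be t2g^5 e_g^2 with 2 pairs; low-spin has 3, so 1 excess pair costs +1P = +211 kJ/mol.
Combining: -515 + 211 = -304 kJ/mol.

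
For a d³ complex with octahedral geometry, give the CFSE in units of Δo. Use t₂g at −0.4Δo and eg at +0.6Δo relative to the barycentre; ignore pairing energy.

Configuration: t₂g³ eg⁰.
CFSE = 3(-0.4Δo) + 0(0.6Δo) = -1.2Δo + 0.0Δo = -1.2Δo.

-1.2 Δo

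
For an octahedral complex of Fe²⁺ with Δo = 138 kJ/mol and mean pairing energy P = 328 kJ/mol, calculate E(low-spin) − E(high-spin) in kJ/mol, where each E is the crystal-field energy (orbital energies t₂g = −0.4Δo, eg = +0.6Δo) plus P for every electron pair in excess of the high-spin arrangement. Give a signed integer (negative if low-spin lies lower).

380

Fe is in group 8, so Fe²⁺ is d⁶ (8 − 2 = 6).
High-spin: t₂g⁴ eg², CFSE = -0.4Δo = -55 kJ/mol.
Low-spin t₂g⁶ eg⁰ gives -2.4Δo = -331 kJ/mol, but forming 2 extra pairs costs 2P = 656 kJ/mol, so E(LS) = -331 + 656 = 325 kJ/mol.
Thus E(LS) − E(HS) = 380 kJ/mol.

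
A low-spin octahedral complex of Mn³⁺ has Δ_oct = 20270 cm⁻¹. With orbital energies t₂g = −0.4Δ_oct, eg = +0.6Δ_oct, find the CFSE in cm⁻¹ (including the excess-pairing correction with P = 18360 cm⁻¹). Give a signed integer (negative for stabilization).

-14072

Mn³⁺: group 7, so d-count = 7 − 3 = 4.
The d⁴ electrons fill as t₂g⁴ eg⁰.
CFSE(orbital) = 4×(-0.4Δ_oct) + 0×(0.6Δ_oct) = -1.6Δ_oct; with Δ_oct = 20270 cm⁻¹ that is -32432 cm⁻¹.
Pairing penalty: 1 pair vs 0 in the high-spin reference → 1 extra × P = 18360 cm⁻¹.
Combining: -32432 + 18360 = -14072 cm⁻¹.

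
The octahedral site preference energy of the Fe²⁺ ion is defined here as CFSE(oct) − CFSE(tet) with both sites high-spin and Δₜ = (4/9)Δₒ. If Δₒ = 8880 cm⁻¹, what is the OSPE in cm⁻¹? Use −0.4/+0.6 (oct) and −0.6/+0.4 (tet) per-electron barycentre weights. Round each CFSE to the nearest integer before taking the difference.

-1184

Group 8 minus oxidation state +2 gives a d⁶ configuration for Fe²⁺.
In an octahedral site d⁶ (HS) is t₂g⁴ eg², giving CFSE(oct) = -0.4Δₒ = -3552 cm⁻¹.
In a tetrahedral site the filling is e³ t₂³: CFSE(tet) = -0.6Δₜ = -0.6 × (4/9)(8880) = -2368 cm⁻¹.
OSPE = -3552 − (-2368) = -1184 cm⁻¹.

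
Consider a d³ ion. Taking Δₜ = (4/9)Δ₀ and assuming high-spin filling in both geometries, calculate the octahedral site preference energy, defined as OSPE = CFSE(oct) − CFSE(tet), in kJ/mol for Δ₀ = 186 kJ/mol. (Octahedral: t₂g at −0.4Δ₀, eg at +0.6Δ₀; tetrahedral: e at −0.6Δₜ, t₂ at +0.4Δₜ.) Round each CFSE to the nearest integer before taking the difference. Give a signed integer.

-157

Octahedral (high-spin): t₂g³ eg⁰, CFSE = 3(−0.4) + 0(+0.6) = -1.2Δ₀ = -1.2 × 186 = -223 kJ/mol.
Tetrahedral e² t₂¹ gives -0.8Δₜ = -0.8 × (4/9) × 186 = -66 kJ/mol.
OSPE = -223 − (-66) = -157 kJ/mol.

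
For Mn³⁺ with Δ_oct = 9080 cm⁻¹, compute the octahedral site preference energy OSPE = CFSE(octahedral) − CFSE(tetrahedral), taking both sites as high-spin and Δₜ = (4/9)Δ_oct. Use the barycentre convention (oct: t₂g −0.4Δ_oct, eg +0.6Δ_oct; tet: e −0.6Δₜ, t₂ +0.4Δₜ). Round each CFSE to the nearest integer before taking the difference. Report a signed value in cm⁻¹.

Mn³⁺: group 7, so d-count = 7 − 3 = 4.
Octahedral high-spin t₂g³ eg¹: CFSE = -0.6 × 9080 = -5448 cm⁻¹.
Tetrahedral: e² t₂², CFSE = 2(−0.6) + 2(+0.4) = -0.4Δₜ = -0.4 × (4/9) × 9080 = -1614 cm⁻¹.
Subtracting, OSPE = -5448 − (-1614) = -3834 cm⁻¹.

-3834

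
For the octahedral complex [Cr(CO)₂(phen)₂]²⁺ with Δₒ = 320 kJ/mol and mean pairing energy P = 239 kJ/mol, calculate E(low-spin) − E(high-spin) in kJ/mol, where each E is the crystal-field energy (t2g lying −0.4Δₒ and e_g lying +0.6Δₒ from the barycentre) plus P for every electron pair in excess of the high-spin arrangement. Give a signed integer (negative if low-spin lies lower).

-81

Ligand charges: 2×(+0) from CO and 2×(+0) from phen sum to +0; with overall charge +2, Cr is +2.
Cr sits in group 6; removing 2 electrons leaves Cr²⁺ with 6 − 2 = 4 d electrons.
In the high-spin limit (t2g^3 e_g^1) the orbital term is -0.6Δₒ = -192 kJ/mol, with no excess pairing.
Low-spin t2g^4 e_g^0 gives -1.6Δₒ = -512 kJ/mol, but forming 1 extra pair costs 1P = 239 kJ/mol, so E(LS) = -512 + 239 = -273 kJ/mol.
Thus E(LS) − E(HS) = -81 kJ/mol.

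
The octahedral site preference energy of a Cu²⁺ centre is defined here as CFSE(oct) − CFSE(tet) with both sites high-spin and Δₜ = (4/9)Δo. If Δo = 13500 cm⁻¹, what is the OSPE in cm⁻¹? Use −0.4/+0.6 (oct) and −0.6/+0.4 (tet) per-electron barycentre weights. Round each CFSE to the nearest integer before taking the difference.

-5700

Cu²⁺: group 11, so d-count = 11 − 2 = 9.
Octahedral high-spin t₂g⁶ eg³: CFSE = -0.6 × 13500 = -8100 cm⁻¹.
Tetrahedral e⁴ t₂⁵ gives -0.4Δₜ = -0.4 × (4/9) × 13500 = -2400 cm⁻¹.
OSPE = -8100 − (-2400) = -5700 cm⁻¹.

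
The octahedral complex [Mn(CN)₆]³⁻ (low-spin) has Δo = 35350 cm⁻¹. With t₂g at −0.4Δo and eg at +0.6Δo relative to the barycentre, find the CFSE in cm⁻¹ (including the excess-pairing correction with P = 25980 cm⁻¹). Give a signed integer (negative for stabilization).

-30580

Each CN⁻ contributes -1; 6 × (-1) = -6. With overall charge -3, Mn is in the +3 oxidation state.
Group 7 minus oxidation state +3 gives a d⁴ configuration for Mn³⁺.
The d⁴ electrons fill as t₂g⁴ eg⁰.
CFSE(orbital) = 4×(-0.4Δo) + 0×(0.6Δo) = -1.6Δo; with Δo = 35350 cm⁻¹ that is -56560 cm⁻¹.
High-spin d⁴ would be t₂g³ eg¹ with 0 pairs; low-spin has 1, so 1 excess pair costs +1P = +25980 cm⁻¹.
Overall CFSE = -56560 + 25980 = -30580 cm⁻¹.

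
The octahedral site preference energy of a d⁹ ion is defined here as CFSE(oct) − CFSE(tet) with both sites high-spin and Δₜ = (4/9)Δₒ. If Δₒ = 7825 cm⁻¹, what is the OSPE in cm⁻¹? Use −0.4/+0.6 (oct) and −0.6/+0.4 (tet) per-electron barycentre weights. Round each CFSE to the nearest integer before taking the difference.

Octahedral high-spin t₂g⁶ eg³: CFSE = -0.6 × 7825 = -4695 cm⁻¹.
Tetrahedral: e⁴ t₂⁵, CFSE = 4(−0.6) + 5(+0.4) = -0.4Δₜ = -0.4 × (4/9) × 7825 = -1391 cm⁻¹.
OSPE = -4695 − (-1391) = -3304 cm⁻¹.

-3304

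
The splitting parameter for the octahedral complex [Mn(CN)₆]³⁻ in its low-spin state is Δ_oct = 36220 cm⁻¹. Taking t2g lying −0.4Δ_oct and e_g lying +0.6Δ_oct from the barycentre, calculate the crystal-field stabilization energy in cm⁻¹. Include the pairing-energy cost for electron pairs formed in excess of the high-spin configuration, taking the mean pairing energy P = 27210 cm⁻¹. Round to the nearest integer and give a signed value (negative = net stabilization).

Each CN⁻ contributes -1; 6 × (-1) = -6. With overall charge -3, Mn is in the +3 oxidation state.
Mn is in group 7, so Mn³⁺ is d⁴ (7 − 3 = 4).
Configuration: t2g^4 e_g^0.
Orbital CFSE = 4(-0.4) + 0(0.6) = -1.6Δ_oct = -1.6 × 36220 = -57952 cm⁻¹.
Pairing penalty: 1 pair vs 0 in the high-spin reference → 1 extra × P = 27210 cm⁻¹.
Overall CFSE = -57952 + 27210 = -30742 cm⁻¹.

-30742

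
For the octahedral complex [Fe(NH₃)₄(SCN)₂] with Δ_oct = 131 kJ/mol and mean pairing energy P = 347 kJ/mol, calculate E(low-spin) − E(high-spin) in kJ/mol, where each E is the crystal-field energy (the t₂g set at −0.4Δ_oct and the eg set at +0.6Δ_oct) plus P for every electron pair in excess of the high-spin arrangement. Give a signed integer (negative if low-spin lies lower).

432

Ligand charges: 4×(+0) from NH₃ and 2×(-1) from SCN⁻ sum to -2; with overall charge +0, Fe is +2.
Fe²⁺: group 8, so d-count = 8 − 2 = 6.
High-spin d⁶ fills as t₂g⁴ eg² with CFSE 4(−0.4) + 2(+0.6) = -0.4Δ_oct = -52 kJ/mol.
For low-spin the configuration is t₂g⁶ eg⁰: orbital energy -2.4 × 131 = -314 kJ/mol, and 2 additional pairs relative to high-spin add 694 kJ/mol, giving 380 kJ/mol.
Thus E(LS) − E(HS) = 432 kJ/mol.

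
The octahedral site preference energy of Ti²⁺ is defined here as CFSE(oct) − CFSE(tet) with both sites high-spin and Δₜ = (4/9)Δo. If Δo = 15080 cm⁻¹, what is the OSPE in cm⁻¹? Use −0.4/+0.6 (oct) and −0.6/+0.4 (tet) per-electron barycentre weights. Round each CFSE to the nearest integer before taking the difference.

Ti is in group 4, so Ti²⁺ is d² (4 − 2 = 2).
Octahedral (high-spin): t2g^2 e_g^0, CFSE = 2(−0.4) + 0(+0.6) = -0.8Δo = -0.8 × 15080 = -12064 cm⁻¹.
In a tetrahedral site the filling is e^2 t2^0: CFSE(tet) = -1.2Δₜ = -1.2 × (4/9)(15080) = -8043 cm⁻¹.
OSPE = CFSE(oct) − CFSE(tet) = -12064 − (-8043) = -4021 cm⁻¹.

-4021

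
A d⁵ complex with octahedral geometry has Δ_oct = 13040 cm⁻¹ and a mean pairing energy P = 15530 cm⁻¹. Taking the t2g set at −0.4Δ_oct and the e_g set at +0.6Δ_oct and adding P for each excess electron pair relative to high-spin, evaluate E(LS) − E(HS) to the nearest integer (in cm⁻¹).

In the high-spin limit (t2g^3 e_g^2) the orbital term is 0.0Δ_oct = 0 cm⁻¹, with no excess pairing.
Low-spin: t2g^5 e_g^0, orbital CFSE = -2.0Δ_oct = -26080 cm⁻¹; plus 2 excess pairs × P = +31060 cm⁻¹; total 4980 cm⁻¹.
The difference is 4980 − (0) = 4980 cm⁻¹, so high-spin lies lower.

4980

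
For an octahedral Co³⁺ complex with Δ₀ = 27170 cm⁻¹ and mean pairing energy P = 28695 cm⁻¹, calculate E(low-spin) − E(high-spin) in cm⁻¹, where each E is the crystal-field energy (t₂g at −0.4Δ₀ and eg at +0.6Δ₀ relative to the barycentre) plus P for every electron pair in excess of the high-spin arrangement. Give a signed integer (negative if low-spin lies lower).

Co is in group 9, so Co³⁺ is d⁶ (9 − 3 = 6).
High-spin: t₂g⁴ eg², CFSE = -0.4Δ₀ = -10868 cm⁻¹.
Low-spin: t₂g⁶ eg⁰, orbital CFSE = -2.4Δ₀ = -65208 cm⁻¹; plus 2 excess pairs × P = +57390 cm⁻¹; total -7818 cm⁻¹.
Thus E(LS) − E(HS) = 3050 cm⁻¹.

3050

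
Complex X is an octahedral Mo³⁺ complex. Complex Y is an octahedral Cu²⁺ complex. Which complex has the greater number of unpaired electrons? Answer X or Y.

X: Mo³⁺: group 6, so d-count = 6 − 3 = 3; t2g^3 e_g^0 → 3 unpaired.
Y: Cu²⁺: group 11, so d-count = 11 − 2 = 9; t2g^6 e_g^3 → 1 unpaired.
So X has more unpaired electrons.

X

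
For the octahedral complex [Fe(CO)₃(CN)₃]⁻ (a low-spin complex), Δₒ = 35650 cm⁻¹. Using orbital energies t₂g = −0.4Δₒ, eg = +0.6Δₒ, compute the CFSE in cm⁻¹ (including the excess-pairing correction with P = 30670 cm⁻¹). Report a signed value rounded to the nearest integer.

-24220

Ligand charges: 3×(+0) from CO and 3×(-1) from CN⁻ sum to -3; with overall charge -1, Fe is +2.
Fe is in group 8, so Fe²⁺ is d⁶ (8 − 2 = 6).
Configuration: t₂g⁶ eg⁰.
The orbital stabilization is -2.4Δₒ = -2.4 × 35650 = -85560 cm⁻¹.
Relative to high-spin t₂g⁴ eg² (1 paired), the low-spin configuration has 2 additional pairs, contributing +2 × 30670 = +61340 cm⁻¹.
Overall CFSE = -85560 + 61340 = -24220 cm⁻¹.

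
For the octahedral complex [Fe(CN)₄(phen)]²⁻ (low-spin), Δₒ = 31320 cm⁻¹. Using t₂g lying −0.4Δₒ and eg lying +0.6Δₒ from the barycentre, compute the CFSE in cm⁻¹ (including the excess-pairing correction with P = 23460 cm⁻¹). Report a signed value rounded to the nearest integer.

Ligand charges: 4×(-1) from CN⁻ and 1×(+0) from phen sum to -4; with overall charge -2, Fe is +2.
Group 8 minus oxidation state +2 gives a d⁶ configuration for Fe²⁺.
Electron filling gives t₂g⁶ eg⁰.
The orbital stabilization is -2.4Δₒ = -2.4 × 31320 = -75168 cm⁻¹.
Pairing penalty: 3 pairs vs 1 in the high-spin reference → 2 extra × P = 46920 cm⁻¹.
Net CFSE = -75168 + 46920 = -28248 cm⁻¹.

-28248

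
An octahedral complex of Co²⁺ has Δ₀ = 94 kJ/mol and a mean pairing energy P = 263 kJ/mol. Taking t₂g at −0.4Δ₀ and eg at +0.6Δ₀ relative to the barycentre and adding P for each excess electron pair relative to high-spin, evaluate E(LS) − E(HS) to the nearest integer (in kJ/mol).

Co²⁺: group 9, so d-count = 9 − 2 = 7.
High-spin d⁷ fills as t₂g⁵ eg² with CFSE 5(−0.4) + 2(+0.6) = -0.8Δ₀ = -75 kJ/mol.
Low-spin t₂g⁶ eg¹ gives -1.8Δ₀ = -169 kJ/mol, but forming 1 extra pair costs 1P = 263 kJ/mol, so E(LS) = -169 + 263 = 94 kJ/mol.
Thus E(LS) − E(HS) = 169 kJ/mol.

169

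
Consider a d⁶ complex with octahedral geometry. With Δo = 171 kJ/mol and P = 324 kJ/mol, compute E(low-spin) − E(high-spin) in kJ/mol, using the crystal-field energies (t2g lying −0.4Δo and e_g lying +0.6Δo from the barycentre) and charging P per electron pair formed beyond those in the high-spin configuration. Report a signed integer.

High-spin d⁶ fills as t2g^4 e_g^2 with CFSE 4(−0.4) + 2(+0.6) = -0.4Δo = -68 kJ/mol.
Low-spin: t2g^6 e_g^0, orbital CFSE = -2.4Δo = -410 kJ/mol; plus 2 excess pairs × P = +648 kJ/mol; total 238 kJ/mol.
E(LS) − E(HS) = 238 − (-68) = 306 kJ/mol.

306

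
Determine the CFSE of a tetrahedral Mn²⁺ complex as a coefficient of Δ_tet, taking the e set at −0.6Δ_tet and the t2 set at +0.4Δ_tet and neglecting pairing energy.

0.0 Δ_tet

Mn²⁺: group 7, so d-count = 7 − 2 = 5.
With tetrahedral geometry the complex is necessarily high-spin.
Configuration: e^2 t2^3.
CFSE = 2(-0.6Δ_tet) + 3(0.4Δ_tet) = -1.2Δ_tet + 1.2Δ_tet = 0.0Δ_tet.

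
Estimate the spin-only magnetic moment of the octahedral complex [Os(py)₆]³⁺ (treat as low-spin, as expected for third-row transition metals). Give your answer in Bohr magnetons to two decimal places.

py is neutral, so the +3 overall charge sits on Os: oxidation state +3.
Os is in group 8, so Os³⁺ is d⁵ (8 − 3 = 5).
Configuration: t₂g⁵ eg⁰ → 1 unpaired electron.
μ(spin-only) = √[1(1+2)] = √3 ≈ 1.73 Bohr magnetons.

1.73 Bohr magnetons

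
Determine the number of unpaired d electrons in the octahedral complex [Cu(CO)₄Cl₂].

Ligand charges: 4×(+0) from CO and 2×(-1) from Cl⁻ sum to -2; with overall charge +0, Cu is +2.
Cu is in group 11, so Cu²⁺ is d⁹ (11 − 2 = 9).
Configuration: t₂g⁶ eg³, giving 1 unpaired electron.

1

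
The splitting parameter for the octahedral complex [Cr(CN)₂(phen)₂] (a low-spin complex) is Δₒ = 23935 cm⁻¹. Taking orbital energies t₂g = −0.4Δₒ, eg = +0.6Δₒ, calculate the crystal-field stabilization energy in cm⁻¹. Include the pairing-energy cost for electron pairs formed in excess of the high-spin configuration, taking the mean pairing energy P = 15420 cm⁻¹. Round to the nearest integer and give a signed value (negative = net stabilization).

-22876

Ligand charges: 2×(-1) from CN⁻ and 2×(+0) from phen sum to -2; with overall charge +0, Cr is +2.
Group 6 minus oxidation state +2 gives a d⁴ configuration for Cr²⁺.
The d⁴ electrons fill as t₂g⁴ eg⁰.
Orbital CFSE = 4(-0.4) + 0(0.6) = -1.6Δₒ = -1.6 × 23935 = -38296 cm⁻¹.
Pairing penalty: 1 pair vs 0 in the high-spin reference → 1 extra × P = 15420 cm⁻¹.
Net CFSE = -38296 + 15420 = -22876 cm⁻¹.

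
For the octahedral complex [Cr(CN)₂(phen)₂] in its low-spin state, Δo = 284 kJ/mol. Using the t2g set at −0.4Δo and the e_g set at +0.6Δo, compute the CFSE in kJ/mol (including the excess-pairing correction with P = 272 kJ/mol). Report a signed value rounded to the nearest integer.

-182

Ligand charges: 2×(-1) from CN⁻ and 2×(+0) from phen sum to -2; with overall charge +0, Cr is +2.
Group 6 minus oxidation state +2 gives a d⁴ configuration for Cr²⁺.
Electron filling gives t2g^4 e_g^0.
CFSE(orbital) = 4×(-0.4Δo) + 0×(0.6Δo) = -1.6Δo; with Δo = 284 kJ/mol that is -454 kJ/mol.
Relative to high-spin t2g^3 e_g^1 (0 paired), the low-spin configuration has 1 additional pair, contributing +1 × 272 = +272 kJ/mol.
Overall CFSE = -454 + 272 = -182 kJ/mol.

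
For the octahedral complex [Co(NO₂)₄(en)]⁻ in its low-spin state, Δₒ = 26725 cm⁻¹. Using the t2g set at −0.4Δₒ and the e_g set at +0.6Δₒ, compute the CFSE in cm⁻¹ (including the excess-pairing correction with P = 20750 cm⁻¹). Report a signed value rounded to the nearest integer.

Ligand charges: 4×(-1) from NO₂⁻ and 1×(+0) from en sum to -4; with overall charge -1, Co is +3.
Co³⁺: group 9, so d-count = 9 − 3 = 6.
Electron filling gives t2g^6 e_g^0.
The orbital stabilization is -2.4Δₒ = -2.4 × 26725 = -64140 cm⁻¹.
High-spin d⁶ would be t2g^4 e_g^2 with 1 pair; low-spin has 3, so 2 excess pairs cost +2P = +41500 cm⁻¹.
Overall CFSE = -64140 + 41500 = -22640 cm⁻¹.

-22640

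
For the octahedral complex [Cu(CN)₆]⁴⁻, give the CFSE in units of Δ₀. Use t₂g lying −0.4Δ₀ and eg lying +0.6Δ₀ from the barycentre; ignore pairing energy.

-0.6 Δ₀

Each CN⁻ contributes -1; 6 × (-1) = -6. With overall charge -4, Cu is in the +2 oxidation state.
Cu is in group 11, so Cu²⁺ is d⁹ (11 − 2 = 9).
Configuration: t₂g⁶ eg³.
CFSE = 6(-0.4Δ₀) + 3(0.6Δ₀) = -2.4Δ₀ + 1.8Δ₀ = -0.6Δ₀.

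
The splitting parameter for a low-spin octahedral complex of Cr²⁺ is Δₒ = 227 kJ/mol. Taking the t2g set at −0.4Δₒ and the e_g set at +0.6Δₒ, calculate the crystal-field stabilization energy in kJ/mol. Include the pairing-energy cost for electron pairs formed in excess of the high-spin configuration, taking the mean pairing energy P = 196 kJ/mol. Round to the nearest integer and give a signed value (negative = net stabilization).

Group 6 minus oxidation state +2 gives a d⁴ configuration for Cr²⁺.
The d⁴ electrons fill as t2g^4 e_g^0.
CFSE(orbital) = 4×(-0.4Δₒ) + 0×(0.6Δₒ) = -1.6Δₒ; with Δₒ = 227 kJ/mol that is -363 kJ/mol.
High-spin d⁴ would be t2g^3 e_g^1 with 0 pairs; low-spin has 1, so 1 excess pair costs +1P = +196 kJ/mol.
Combining: -363 + 196 = -167 kJ/mol.

-167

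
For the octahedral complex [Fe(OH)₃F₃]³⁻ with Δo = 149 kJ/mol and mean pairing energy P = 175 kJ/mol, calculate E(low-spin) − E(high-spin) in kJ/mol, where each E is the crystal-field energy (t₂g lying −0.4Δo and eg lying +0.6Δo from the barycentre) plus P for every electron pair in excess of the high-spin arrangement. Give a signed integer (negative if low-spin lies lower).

Ligand charges: 3×(-1) from OH⁻ and 3×(-1) from F⁻ sum to -6; with overall charge -3, Fe is +3.
Fe is in group 8, so Fe³⁺ is d⁵ (8 − 3 = 5).
High-spin: t₂g³ eg², CFSE = 0.0Δo = 0 kJ/mol.
For low-spin the configuration is t₂g⁵ eg⁰: orbital energy -2.0 × 149 = -298 kJ/mol, and 2 additional pairs relative to high-spin add 350 kJ/mol, giving 52 kJ/mol.
E(LS) − E(HS) = 52 − (0) = 52 kJ/mol.

52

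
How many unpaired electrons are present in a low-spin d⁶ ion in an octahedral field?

0

Configuration: t2g^6 e_g^0, giving 0 unpaired electrons.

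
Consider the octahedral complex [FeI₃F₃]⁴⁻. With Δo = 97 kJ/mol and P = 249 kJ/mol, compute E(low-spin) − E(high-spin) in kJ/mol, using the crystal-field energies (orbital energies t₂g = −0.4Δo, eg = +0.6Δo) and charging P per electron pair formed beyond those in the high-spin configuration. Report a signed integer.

Ligand charges: 3×(-1) from I⁻ and 3×(-1) from F⁻ sum to -6; with overall charge -4, Fe is +2.
Fe²⁺: group 8, so d-count = 8 − 2 = 6.
In the high-spin limit (t₂g⁴ eg²) the orbital term is -0.4Δo = -39 kJ/mol, with no excess pairing.
Low-spin t₂g⁶ eg⁰ gives -2.4Δo = -233 kJ/mol, but forming 2 extra pairs costs 2P = 498 kJ/mol, so E(LS) = -233 + 498 = 265 kJ/mol.
E(LS) − E(HS) = 265 − (-39) = 304 kJ/mol.

304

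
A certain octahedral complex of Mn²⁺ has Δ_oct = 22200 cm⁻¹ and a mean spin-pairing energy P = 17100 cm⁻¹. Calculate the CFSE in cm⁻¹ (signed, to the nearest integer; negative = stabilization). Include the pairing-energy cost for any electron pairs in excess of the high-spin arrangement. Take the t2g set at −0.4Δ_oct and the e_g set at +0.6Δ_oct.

Mn sits in group 7; removing 2 electrons leaves Mn²⁺ with 7 − 2 = 5 d electrons.
Since Δ_oct = 22200 cm⁻¹ > P = 17100 cm⁻¹, the complex adopts the low-spin configuration.
Filling d⁵ accordingly: t2g^5 e_g^0.
Orbital CFSE = -2.0Δ_oct = -2.0 × 22200 = -44400 cm⁻¹.
Excess pairs vs high-spin: 2 − 0 = 2; pairing cost = +34200 cm⁻¹.
Net CFSE = -44400 + 34200 = -10200 cm⁻¹.

-10200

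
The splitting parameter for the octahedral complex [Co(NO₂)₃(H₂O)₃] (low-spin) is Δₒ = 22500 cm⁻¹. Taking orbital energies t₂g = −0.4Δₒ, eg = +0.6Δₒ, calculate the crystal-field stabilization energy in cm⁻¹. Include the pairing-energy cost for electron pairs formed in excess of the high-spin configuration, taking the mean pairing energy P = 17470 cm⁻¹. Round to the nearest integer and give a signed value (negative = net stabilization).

-19060

Ligand charges: 3×(-1) from NO₂⁻ and 3×(+0) from H₂O sum to -3; with overall charge +0, Co is +3.
Co³⁺: group 9, so d-count = 9 − 3 = 6.
The d⁶ electrons fill as t₂g⁶ eg⁰.
Orbital CFSE = 6(-0.4) + 0(0.6) = -2.4Δₒ = -2.4 × 22500 = -54000 cm⁻¹.
Pairing penalty: 3 pairs vs 1 in the high-spin reference → 2 extra × P = 34940 cm⁻¹.
Overall CFSE = -54000 + 34940 = -19060 cm⁻¹.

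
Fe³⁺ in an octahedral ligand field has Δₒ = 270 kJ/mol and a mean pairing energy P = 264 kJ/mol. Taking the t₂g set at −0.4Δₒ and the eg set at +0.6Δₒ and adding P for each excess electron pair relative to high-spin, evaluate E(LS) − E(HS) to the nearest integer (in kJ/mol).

Fe³⁺: group 8, so d-count = 8 − 3 = 5.
In the high-spin limit (t₂g³ eg²) the orbital term is 0.0Δₒ = 0 kJ/mol, with no excess pairing.
Low-spin t₂g⁵ eg⁰ gives -2.0Δₒ = -540 kJ/mol, but forming 2 extra pairs costs 2P = 528 kJ/mol, so E(LS) = -540 + 528 = -12 kJ/mol.
The difference is -12 − (0) = -12 kJ/mol, so low-spin lies lower.

-12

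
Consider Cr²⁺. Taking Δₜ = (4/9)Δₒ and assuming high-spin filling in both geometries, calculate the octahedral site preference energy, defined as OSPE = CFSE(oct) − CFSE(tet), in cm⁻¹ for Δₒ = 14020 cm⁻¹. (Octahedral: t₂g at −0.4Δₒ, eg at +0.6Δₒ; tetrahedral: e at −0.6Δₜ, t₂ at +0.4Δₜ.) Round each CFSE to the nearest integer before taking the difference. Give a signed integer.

-5920

Cr sits in group 6; removing 2 electrons leaves Cr²⁺ with 6 − 2 = 4 d electrons.
In an octahedral site d⁴ (HS) is t₂g³ eg¹, giving CFSE(oct) = -0.6Δₒ = -8412 cm⁻¹.
Tetrahedral e² t₂² gives -0.4Δₜ = -0.4 × (4/9) × 14020 = -2492 cm⁻¹.
OSPE = -8412 − (-2492) = -5920 cm⁻¹.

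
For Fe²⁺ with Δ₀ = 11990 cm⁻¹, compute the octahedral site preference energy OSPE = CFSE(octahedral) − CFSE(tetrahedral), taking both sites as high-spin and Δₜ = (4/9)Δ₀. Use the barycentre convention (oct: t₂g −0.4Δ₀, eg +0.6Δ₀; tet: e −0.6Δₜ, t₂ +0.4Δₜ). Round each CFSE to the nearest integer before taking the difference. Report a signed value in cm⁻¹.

Fe is in group 8, so Fe²⁺ is d⁶ (8 − 2 = 6).
Octahedral (high-spin): t₂g⁴ eg², CFSE = 4(−0.4) + 2(+0.6) = -0.4Δ₀ = -0.4 × 11990 = -4796 cm⁻¹.
Tetrahedral e³ t₂³ gives -0.6Δₜ = -0.6 × (4/9) × 11990 = -3197 cm⁻¹.
OSPE = -4796 − (-3197) = -1599 cm⁻¹.

-1599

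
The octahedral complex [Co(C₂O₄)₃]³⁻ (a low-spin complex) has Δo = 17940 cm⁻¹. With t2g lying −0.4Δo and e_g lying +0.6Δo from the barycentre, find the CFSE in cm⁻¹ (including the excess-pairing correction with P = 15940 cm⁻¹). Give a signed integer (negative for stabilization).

Each C₂O₄²⁻ contributes -2; 3 × (-2) = -6. With overall charge -3, Co is in the +3 oxidation state.
Co is in group 9, so Co³⁺ is d⁶ (9 − 3 = 6).
Configuration: t2g^6 e_g^0.
CFSE(orbital) = 6×(-0.4Δo) + 0×(0.6Δo) = -2.4Δo; with Δo = 17940 cm⁻¹ that is -43056 cm⁻¹.
High-spin d⁶ would be t2g^4 e_g^2 with 1 pair; low-spin has 3, so 2 excess pairs cost +2P = +31880 cm⁻¹.
Net CFSE = -43056 + 31880 = -11176 cm⁻¹.

-11176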